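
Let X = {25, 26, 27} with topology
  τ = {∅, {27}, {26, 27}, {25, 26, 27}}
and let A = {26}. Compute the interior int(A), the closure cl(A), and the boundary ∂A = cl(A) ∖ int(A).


int(A) = ∅, cl(A) = {25, 26}, ∂A = {25, 26}.

Closed sets in (X, τ) are complements of opens:
  closed(X, τ) = {∅, {25}, {25, 26}, {25, 26, 27}}.
int(A) = ⋃ {U ∈ τ : U ⊆ A}. Opens contained in A: ∅.
Taking the union of these: int(A) = ∅.
cl(A) = ⋂ {C closed : A ⊆ C}. Closed sets containing A: {25, 26}, {25, 26, 27}.
Intersecting these: cl(A) = {25, 26}.
∂A = cl(A) ∖ int(A) = {25, 26} ∖ ∅ = {25, 26}.


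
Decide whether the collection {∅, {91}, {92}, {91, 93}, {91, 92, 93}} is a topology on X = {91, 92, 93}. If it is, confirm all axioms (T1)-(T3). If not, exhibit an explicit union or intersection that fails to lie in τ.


τ is NOT a topology on X.

Axiom (T1): ∅ ∈ τ? Yes; X ∈ τ? Yes.
Axiom (T2/T3): check pairwise unions and intersections of members of τ.
Counterexample for (T2): {91} ∪ {92} = {91, 92} ∉ τ. Therefore τ is NOT a topology.


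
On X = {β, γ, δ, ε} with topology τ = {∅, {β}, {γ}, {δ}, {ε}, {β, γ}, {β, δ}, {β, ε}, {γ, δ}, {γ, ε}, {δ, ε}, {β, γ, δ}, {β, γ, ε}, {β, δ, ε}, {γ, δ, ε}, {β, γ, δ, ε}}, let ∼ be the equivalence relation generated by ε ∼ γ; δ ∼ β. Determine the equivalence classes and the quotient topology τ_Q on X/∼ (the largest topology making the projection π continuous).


X/∼ = {[β=δ], [γ=ε]}; |τ_Q| = 4.

Equivalence classes: [β=δ], [γ=ε].
Quotient map π: X → X/∼ sends β ↦ [β=δ], γ ↦ [γ=ε], δ ↦ [β=δ], ε ↦ [γ=ε].
For each subset V ⊆ X/∼, compute π^{-1}(V) ⊆ X and check whether π^{-1}(V) ∈ τ. V is open in τ_Q iff π^{-1}(V) ∈ τ.
  V = {}: π^{-1}(V) = ∅ ∈ τ ✓.
  V = {[β=δ]}: π^{-1}(V) = {β, δ} ∈ τ ✓.
  V = {[γ=ε]}: π^{-1}(V) = {γ, ε} ∈ τ ✓.
  V = {[β=δ], [γ=ε]}: π^{-1}(V) = {β, γ, δ, ε} ∈ τ ✓.
Open sets in the quotient: τ_Q = {{}, {[β=δ]}, {[γ=ε]}, {[β=δ], [γ=ε]}} (4 elements).


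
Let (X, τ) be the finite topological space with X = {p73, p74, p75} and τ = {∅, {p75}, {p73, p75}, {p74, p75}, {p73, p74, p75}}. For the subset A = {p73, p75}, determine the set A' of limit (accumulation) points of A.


A' = {p73, p74}

For each x ∈ X, list the open sets U ∈ τ with x ∈ U, then check whether U ∩ (A ∖ {x}) ≠ ∅ for every such U.
  x = p73: opens ∋ x are {p73, p75}, {p73, p74, p75}; each meets A ∖ {p73}, so x IS a limit point.
  x = p74: opens ∋ x are {p74, p75}, {p73, p74, p75}; each meets A ∖ {p74}, so x IS a limit point.
  x = p75: open {p75} ∋ x has {p75} ∩ (A ∖ {p75}) = ∅, so x is NOT a limit point.
Collecting: A' = {p73, p74}.


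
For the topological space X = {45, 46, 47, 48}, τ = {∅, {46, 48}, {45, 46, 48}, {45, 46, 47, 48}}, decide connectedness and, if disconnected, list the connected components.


(X, τ) is connected.

Find clopen sets (U ∈ τ with X ∖ U ∈ τ):
  U = ∅, X ∖ U = {45, 46, 47, 48} — both open, so U is clopen.
  U = {45, 46, 47, 48}, X ∖ U = ∅ — both open, so U is clopen.
Only trivial clopens (∅ and X) exist, so (X, τ) is connected.
Compute connected components by grouping points that agree on all clopens:
  component: {45, 46, 47, 48}


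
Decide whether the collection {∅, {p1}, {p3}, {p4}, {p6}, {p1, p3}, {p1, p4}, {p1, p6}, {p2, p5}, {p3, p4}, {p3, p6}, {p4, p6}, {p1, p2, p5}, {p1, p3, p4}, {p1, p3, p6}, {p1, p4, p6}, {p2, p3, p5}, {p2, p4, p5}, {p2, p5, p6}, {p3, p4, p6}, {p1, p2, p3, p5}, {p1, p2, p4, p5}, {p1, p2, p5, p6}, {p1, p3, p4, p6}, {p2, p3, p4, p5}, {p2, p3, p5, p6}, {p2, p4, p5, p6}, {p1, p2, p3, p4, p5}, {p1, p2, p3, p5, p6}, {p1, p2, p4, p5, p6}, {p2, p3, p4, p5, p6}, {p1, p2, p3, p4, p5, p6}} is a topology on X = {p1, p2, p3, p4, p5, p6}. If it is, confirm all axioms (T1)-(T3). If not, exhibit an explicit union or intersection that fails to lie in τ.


τ IS a topology on X.

Axiom (T1): ∅ ∈ τ? Yes; X ∈ τ? Yes.
Axiom (T2/T3): check pairwise unions and intersections of members of τ.
All pairwise intersections and unions checked — each lies in τ. Therefore τ satisfies (T1), (T2), (T3): it IS a topology on X.


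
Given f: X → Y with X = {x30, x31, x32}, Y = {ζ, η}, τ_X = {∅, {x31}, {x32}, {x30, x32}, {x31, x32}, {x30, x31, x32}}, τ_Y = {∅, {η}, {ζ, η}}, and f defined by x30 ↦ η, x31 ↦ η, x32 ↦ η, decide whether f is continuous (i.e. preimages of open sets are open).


f IS continuous.

Compute f^{-1}(U) for each U ∈ τ_Y:
  U = ∅: f^{-1}(U) = ∅ ∈ τ_X ✓.
  U = {η}: f^{-1}(U) = {x30, x31, x32} ∈ τ_X ✓.
  U = {ζ, η}: f^{-1}(U) = {x30, x31, x32} ∈ τ_X ✓.
Every preimage lies in τ_X, so f IS continuous.


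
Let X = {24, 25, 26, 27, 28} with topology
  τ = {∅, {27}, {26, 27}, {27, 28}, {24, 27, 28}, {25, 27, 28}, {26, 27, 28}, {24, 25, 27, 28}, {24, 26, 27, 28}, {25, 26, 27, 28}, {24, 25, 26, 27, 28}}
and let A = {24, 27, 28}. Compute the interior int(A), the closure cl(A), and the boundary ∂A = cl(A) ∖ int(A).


int(A) = {24, 27, 28}, cl(A) = {24, 25, 26, 27, 28}, ∂A = {25, 26}.

Closed sets in (X, τ) are complements of opens:
  closed(X, τ) = {∅, {24}, {25}, {26}, {24, 25}, {24, 26}, {25, 26}, {24, 25, 26}, {24, 25, 28}, {24, 25, 26, 28}, {24, 25, 26, 27, 28}}.
int(A) = ⋃ {U ∈ τ : U ⊆ A}. Opens contained in A: ∅, {27}, {27, 28}, {24, 27, 28}.
Taking the union of these: int(A) = {24, 27, 28}.
cl(A) = ⋂ {C closed : A ⊆ C}. Closed sets containing A: {24, 25, 26, 27, 28}.
Intersecting these: cl(A) = {24, 25, 26, 27, 28}.
∂A = cl(A) ∖ int(A) = {24, 25, 26, 27, 28} ∖ {24, 27, 28} = {25, 26}.


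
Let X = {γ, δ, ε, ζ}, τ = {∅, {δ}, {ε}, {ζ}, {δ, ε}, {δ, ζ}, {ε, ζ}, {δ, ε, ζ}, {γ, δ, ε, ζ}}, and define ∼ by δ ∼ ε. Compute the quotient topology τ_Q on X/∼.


X/∼ = {[γ], [δ=ε], [ζ]}; |τ_Q| = 5.

Equivalence classes: [γ], [δ=ε], [ζ].
Quotient map π: X → X/∼ sends γ ↦ [γ], δ ↦ [δ=ε], ε ↦ [δ=ε], ζ ↦ [ζ].
For each subset V ⊆ X/∼, compute π^{-1}(V) ⊆ X and check whether π^{-1}(V) ∈ τ. V is open in τ_Q iff π^{-1}(V) ∈ τ.
  V = {}: π^{-1}(V) = ∅ ∈ τ ✓.
  V = {[γ]}: π^{-1}(V) = {γ} ∉ τ ✗.
  V = {[δ=ε]}: π^{-1}(V) = {δ, ε} ∈ τ ✓.
  V = {[γ], [δ=ε]}: π^{-1}(V) = {γ, δ, ε} ∉ τ ✗.
  V = {[ζ]}: π^{-1}(V) = {ζ} ∈ τ ✓.
  V = {[γ], [ζ]}: π^{-1}(V) = {γ, ζ} ∉ τ ✗.
  V = {[δ=ε], [ζ]}: π^{-1}(V) = {δ, ε, ζ} ∈ τ ✓.
  V = {[γ], [δ=ε], [ζ]}: π^{-1}(V) = {γ, δ, ε, ζ} ∈ τ ✓.
Open sets in the quotient: τ_Q = {{}, {[δ=ε]}, {[ζ]}, {[δ=ε], [ζ]}, {[γ], [δ=ε], [ζ]}} (5 elements).


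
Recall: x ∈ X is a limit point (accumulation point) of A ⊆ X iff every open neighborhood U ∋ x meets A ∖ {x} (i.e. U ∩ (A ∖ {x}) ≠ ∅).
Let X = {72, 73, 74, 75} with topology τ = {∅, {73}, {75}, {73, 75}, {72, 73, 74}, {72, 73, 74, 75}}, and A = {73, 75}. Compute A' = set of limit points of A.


A' = {72, 74}

For each x ∈ X, list the open sets U ∈ τ with x ∈ U, then check whether U ∩ (A ∖ {x}) ≠ ∅ for every such U.
  x = 72: opens ∋ x are {72, 73, 74}, {72, 73, 74, 75}; each meets A ∖ {72}, so x IS a limit point.
  x = 73: open {73} ∋ x has {73} ∩ (A ∖ {73}) = ∅, so x is NOT a limit point.
  x = 74: opens ∋ x are {72, 73, 74}, {72, 73, 74, 75}; each meets A ∖ {74}, so x IS a limit point.
  x = 75: open {75} ∋ x has {75} ∩ (A ∖ {75}) = ∅, so x is NOT a limit point.
Collecting: A' = {72, 74}.


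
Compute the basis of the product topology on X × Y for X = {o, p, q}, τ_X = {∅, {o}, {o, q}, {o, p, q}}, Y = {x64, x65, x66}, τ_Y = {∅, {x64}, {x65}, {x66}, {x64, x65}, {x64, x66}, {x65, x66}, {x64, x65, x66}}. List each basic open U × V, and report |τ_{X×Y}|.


Basis B = {∅ × ∅, {o} × {x64}, {o} × {x65}, {o} × {x66}, {o} × {x64, x65}, {o} × {x64, x66}, {o, q} × {x64}, {o} × {x65, x66}, {o, q} × {x65}, {o, q} × {x66}, {o} × {x64, x65, x66}, {o, p, q} × {x64}, {o, p, q} × {x65}, {o, p, q} × {x66}, {o, q} × {x64, x65}, {o, q} × {x64, x66}, {o, q} × {x65, x66}, {o, q} × {x64, x65, x66}, {o, p, q} × {x64, x65}, {o, p, q} × {x64, x66}, {o, p, q} × {x65, x66}, {o, p, q} × {x64, x65, x66}}; |τ_{X×Y}| = 64.

Enumerate products U × V with U ∈ τ_X, V ∈ τ_Y (deduplicated):
  ∅ × ∅ = {} (∅)
  {o} × {x64} = {(o,x64)}
  {o} × {x65} = {(o,x65)}
  {o} × {x66} = {(o,x66)}
  {o} × {x64, x65} = {(o,x64), (o,x65)}
  {o} × {x64, x66} = {(o,x64), (o,x66)}
  {o, q} × {x64} = {(o,x64), (q,x64)}
  {o} × {x65, x66} = {(o,x65), (o,x66)}
  {o, q} × {x65} = {(o,x65), (q,x65)}
  {o, q} × {x66} = {(o,x66), (q,x66)}
  {o} × {x64, x65, x66} = {(o,x64), (o,x65), (o,x66)}
  {o, p, q} × {x64} = {(o,x64), (p,x64), (q,x64)}
  {o, p, q} × {x65} = {(o,x65), (p,x65), (q,x65)}
  {o, p, q} × {x66} = {(o,x66), (p,x66), (q,x66)}
  {o, q} × {x64, x65} = {(o,x64), (o,x65), (q,x64), (q,x65)}
  {o, q} × {x64, x66} = {(o,x64), (o,x66), (q,x64), (q,x66)}
  {o, q} × {x65, x66} = {(o,x65), (o,x66), (q,x65), (q,x66)}
  {o, q} × {x64, x65, x66} = {(o,x64), (o,x65), (o,x66), (q,x64), (q,x65), (q,x66)}
  {o, p, q} × {x64, x65} = {(o,x64), (o,x65), (p,x64), (p,x65), (q,x64), (q,x65)}
  {o, p, q} × {x64, x66} = {(o,x64), (o,x66), (p,x64), (p,x66), (q,x64), (q,x66)}
  {o, p, q} × {x65, x66} = {(o,x65), (o,x66), (p,x65), (p,x66), (q,x65), (q,x66)}
  {o, p, q} × {x64, x65, x66} = {(o,x64), (o,x65), (o,x66), (p,x64), (p,x65), (p,x66), (q,x64), (q,x65), (q,x66)}
These 22 distinct sets form the basis B.
Close under arbitrary unions to get τ_{X×Y}; counting gives |τ_{X×Y}| = 64.


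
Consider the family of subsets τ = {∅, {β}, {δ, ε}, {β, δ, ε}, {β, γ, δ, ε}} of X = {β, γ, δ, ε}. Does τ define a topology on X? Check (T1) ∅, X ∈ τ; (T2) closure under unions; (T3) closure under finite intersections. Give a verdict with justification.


τ IS a topology on X.

Axiom (T1): ∅ ∈ τ? Yes; X ∈ τ? Yes.
Axiom (T2/T3): check pairwise unions and intersections of members of τ.
All pairwise intersections and unions checked — each lies in τ. Therefore τ satisfies (T1), (T2), (T3): it IS a topology on X.


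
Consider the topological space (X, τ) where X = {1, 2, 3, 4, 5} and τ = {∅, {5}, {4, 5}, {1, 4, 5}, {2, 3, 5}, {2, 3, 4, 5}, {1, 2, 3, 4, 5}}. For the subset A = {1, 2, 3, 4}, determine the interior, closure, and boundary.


int(A) = ∅, cl(A) = {1, 2, 3, 4}, ∂A = {1, 2, 3, 4}.

Closed sets in (X, τ) are complements of opens:
  closed(X, τ) = {∅, {1}, {1, 4}, {2, 3}, {1, 2, 3}, {1, 2, 3, 4}, {1, 2, 3, 4, 5}}.
int(A) = ⋃ {U ∈ τ : U ⊆ A}. Opens contained in A: ∅.
Taking the union of these: int(A) = ∅.
cl(A) = ⋂ {C closed : A ⊆ C}. Closed sets containing A: {1, 2, 3, 4}, {1, 2, 3, 4, 5}.
Intersecting these: cl(A) = {1, 2, 3, 4}.
∂A = cl(A) ∖ int(A) = {1, 2, 3, 4} ∖ ∅ = {1, 2, 3, 4}.


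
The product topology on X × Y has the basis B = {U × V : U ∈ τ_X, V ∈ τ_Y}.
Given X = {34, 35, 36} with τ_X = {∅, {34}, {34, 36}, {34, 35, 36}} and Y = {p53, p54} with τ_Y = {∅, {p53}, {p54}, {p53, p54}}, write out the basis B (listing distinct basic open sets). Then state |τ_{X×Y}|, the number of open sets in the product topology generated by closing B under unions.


Basis B = {∅ × ∅, {34} × {p53}, {34} × {p54}, {34} × {p53, p54}, {34, 36} × {p53}, {34, 36} × {p54}, {34, 35, 36} × {p53}, {34, 35, 36} × {p54}, {34, 36} × {p53, p54}, {34, 35, 36} × {p53, p54}}; |τ_{X×Y}| = 16.

Enumerate products U × V with U ∈ τ_X, V ∈ τ_Y (deduplicated):
  ∅ × ∅ = {} (∅)
  {34} × {p53} = {(34,p53)}
  {34} × {p54} = {(34,p54)}
  {34} × {p53, p54} = {(34,p53), (34,p54)}
  {34, 36} × {p53} = {(34,p53), (36,p53)}
  {34, 36} × {p54} = {(34,p54), (36,p54)}
  {34, 35, 36} × {p53} = {(34,p53), (35,p53), (36,p53)}
  {34, 35, 36} × {p54} = {(34,p54), (35,p54), (36,p54)}
  {34, 36} × {p53, p54} = {(34,p53), (34,p54), (36,p53), (36,p54)}
  {34, 35, 36} × {p53, p54} = {(34,p53), (34,p54), (35,p53), (35,p54), (36,p53), (36,p54)}
These 10 distinct sets form the basis B.
Close under arbitrary unions to get τ_{X×Y}; counting gives |τ_{X×Y}| = 16.


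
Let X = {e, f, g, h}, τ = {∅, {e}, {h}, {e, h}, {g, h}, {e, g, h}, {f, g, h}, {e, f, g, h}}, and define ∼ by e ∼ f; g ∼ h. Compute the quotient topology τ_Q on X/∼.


X/∼ = {[e=f], [g=h]}; |τ_Q| = 3.

Equivalence classes: [e=f], [g=h].
Quotient map π: X → X/∼ sends e ↦ [e=f], f ↦ [e=f], g ↦ [g=h], h ↦ [g=h].
For each subset V ⊆ X/∼, compute π^{-1}(V) ⊆ X and check whether π^{-1}(V) ∈ τ. V is open in τ_Q iff π^{-1}(V) ∈ τ.
  V = {}: π^{-1}(V) = ∅ ∈ τ ✓.
  V = {[e=f]}: π^{-1}(V) = {e, f} ∉ τ ✗.
  V = {[g=h]}: π^{-1}(V) = {g, h} ∈ τ ✓.
  V = {[e=f], [g=h]}: π^{-1}(V) = {e, f, g, h} ∈ τ ✓.
Open sets in the quotient: τ_Q = {{}, {[g=h]}, {[e=f], [g=h]}} (3 elements).


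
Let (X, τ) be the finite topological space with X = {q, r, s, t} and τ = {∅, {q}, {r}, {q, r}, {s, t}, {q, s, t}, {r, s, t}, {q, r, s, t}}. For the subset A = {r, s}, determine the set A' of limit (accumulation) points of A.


A' = {t}

For each x ∈ X, list the open sets U ∈ τ with x ∈ U, then check whether U ∩ (A ∖ {x}) ≠ ∅ for every such U.
  x = q: open {q} ∋ x has {q} ∩ (A ∖ {q}) = ∅, so x is NOT a limit point.
  x = r: open {r} ∋ x has {r} ∩ (A ∖ {r}) = ∅, so x is NOT a limit point.
  x = s: open {s, t} ∋ x has {s, t} ∩ (A ∖ {s}) = ∅, so x is NOT a limit point.
  x = t: opens ∋ x are {s, t}, {q, s, t}, {r, s, t}, {q, r, s, t}; each meets A ∖ {t}, so x IS a limit point.
Collecting: A' = {t}.


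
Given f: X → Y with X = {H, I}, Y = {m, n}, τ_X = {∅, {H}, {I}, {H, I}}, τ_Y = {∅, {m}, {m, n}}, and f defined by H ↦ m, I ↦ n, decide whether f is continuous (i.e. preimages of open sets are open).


f IS continuous.

Compute f^{-1}(U) for each U ∈ τ_Y:
  U = ∅: f^{-1}(U) = ∅ ∈ τ_X ✓.
  U = {m}: f^{-1}(U) = {H} ∈ τ_X ✓.
  U = {m, n}: f^{-1}(U) = {H, I} ∈ τ_X ✓.
Every preimage lies in τ_X, so f IS continuous.


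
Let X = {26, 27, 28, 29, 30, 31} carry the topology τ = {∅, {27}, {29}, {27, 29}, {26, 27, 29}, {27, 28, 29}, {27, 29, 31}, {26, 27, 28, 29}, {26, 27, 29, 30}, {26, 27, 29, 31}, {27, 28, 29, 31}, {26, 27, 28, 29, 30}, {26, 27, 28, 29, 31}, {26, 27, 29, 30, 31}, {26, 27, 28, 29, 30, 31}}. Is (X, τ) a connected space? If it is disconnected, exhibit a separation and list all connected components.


(X, τ) is connected.

Find clopen sets (U ∈ τ with X ∖ U ∈ τ):
  U = ∅, X ∖ U = {26, 27, 28, 29, 30, 31} — both open, so U is clopen.
  U = {26, 27, 28, 29, 30, 31}, X ∖ U = ∅ — both open, so U is clopen.
Only trivial clopens (∅ and X) exist, so (X, τ) is connected.
Compute connected components by grouping points that agree on all clopens:
  component: {26, 27, 28, 29, 30, 31}


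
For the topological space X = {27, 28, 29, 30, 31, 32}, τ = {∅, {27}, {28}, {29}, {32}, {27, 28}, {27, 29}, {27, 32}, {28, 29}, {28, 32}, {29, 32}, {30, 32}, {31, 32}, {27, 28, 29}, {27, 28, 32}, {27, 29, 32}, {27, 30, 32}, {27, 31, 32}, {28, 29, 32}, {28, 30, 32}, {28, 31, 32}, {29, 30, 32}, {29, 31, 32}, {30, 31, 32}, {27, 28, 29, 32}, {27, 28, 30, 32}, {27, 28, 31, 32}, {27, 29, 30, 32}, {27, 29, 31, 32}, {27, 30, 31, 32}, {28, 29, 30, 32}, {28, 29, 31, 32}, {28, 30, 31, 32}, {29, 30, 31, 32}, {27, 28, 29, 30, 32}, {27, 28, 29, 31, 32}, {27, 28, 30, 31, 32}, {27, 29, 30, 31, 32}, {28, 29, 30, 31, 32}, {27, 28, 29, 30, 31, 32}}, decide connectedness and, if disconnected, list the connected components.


(X, τ) is disconnected; components = [{27}, {28}, {29}, {30, 31, 32}].

Find clopen sets (U ∈ τ with X ∖ U ∈ τ):
  U = ∅, X ∖ U = {27, 28, 29, 30, 31, 32} — both open, so U is clopen.
  U = {27}, X ∖ U = {28, 29, 30, 31, 32} — both open, so U is clopen.
  U = {28}, X ∖ U = {27, 29, 30, 31, 32} — both open, so U is clopen.
  U = {29}, X ∖ U = {27, 28, 30, 31, 32} — both open, so U is clopen.
  U = {27, 28}, X ∖ U = {29, 30, 31, 32} — both open, so U is clopen.
  U = {27, 29}, X ∖ U = {28, 30, 31, 32} — both open, so U is clopen.
  U = {28, 29}, X ∖ U = {27, 30, 31, 32} — both open, so U is clopen.
  U = {27, 28, 29}, X ∖ U = {30, 31, 32} — both open, so U is clopen.
  U = {30, 31, 32}, X ∖ U = {27, 28, 29} — both open, so U is clopen.
  U = {27, 30, 31, 32}, X ∖ U = {28, 29} — both open, so U is clopen.
  U = {28, 30, 31, 32}, X ∖ U = {27, 29} — both open, so U is clopen.
  U = {29, 30, 31, 32}, X ∖ U = {27, 28} — both open, so U is clopen.
  U = {27, 28, 30, 31, 32}, X ∖ U = {29} — both open, so U is clopen.
  U = {27, 29, 30, 31, 32}, X ∖ U = {28} — both open, so U is clopen.
  U = {28, 29, 30, 31, 32}, X ∖ U = {27} — both open, so U is clopen.
  U = {27, 28, 29, 30, 31, 32}, X ∖ U = ∅ — both open, so U is clopen.
Nontrivial clopen(s) exist: e.g. {28}. So (X, τ) is disconnected.
Compute connected components by grouping points that agree on all clopens:
  component: {27}
  component: {28}
  component: {29}
  component: {30, 31, 32}


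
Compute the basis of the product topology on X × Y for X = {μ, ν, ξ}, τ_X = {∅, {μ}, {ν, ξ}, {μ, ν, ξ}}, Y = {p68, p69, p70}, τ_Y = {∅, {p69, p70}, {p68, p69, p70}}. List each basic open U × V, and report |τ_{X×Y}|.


Basis B = {∅ × ∅, {μ} × {p69, p70}, {μ} × {p68, p69, p70}, {ν, ξ} × {p69, p70}, {μ, ν, ξ} × {p69, p70}, {ν, ξ} × {p68, p69, p70}, {μ, ν, ξ} × {p68, p69, p70}}; |τ_{X×Y}| = 9.

Enumerate products U × V with U ∈ τ_X, V ∈ τ_Y (deduplicated):
  ∅ × ∅ = {} (∅)
  {μ} × {p69, p70} = {(μ,p69), (μ,p70)}
  {μ} × {p68, p69, p70} = {(μ,p68), (μ,p69), (μ,p70)}
  {ν, ξ} × {p69, p70} = {(ν,p69), (ν,p70), (ξ,p69), (ξ,p70)}
  {μ, ν, ξ} × {p69, p70} = {(μ,p69), (μ,p70), (ν,p69), (ν,p70), (ξ,p69), (ξ,p70)}
  {ν, ξ} × {p68, p69, p70} = {(ν,p68), (ν,p69), (ν,p70), (ξ,p68), (ξ,p69), (ξ,p70)}
  {μ, ν, ξ} × {p68, p69, p70} = {(μ,p68), (μ,p69), (μ,p70), (ν,p68), (ν,p69), (ν,p70), (ξ,p68), (ξ,p69), (ξ,p70)}
These 7 distinct sets form the basis B.
Close under arbitrary unions to get τ_{X×Y}; counting gives |τ_{X×Y}| = 9.


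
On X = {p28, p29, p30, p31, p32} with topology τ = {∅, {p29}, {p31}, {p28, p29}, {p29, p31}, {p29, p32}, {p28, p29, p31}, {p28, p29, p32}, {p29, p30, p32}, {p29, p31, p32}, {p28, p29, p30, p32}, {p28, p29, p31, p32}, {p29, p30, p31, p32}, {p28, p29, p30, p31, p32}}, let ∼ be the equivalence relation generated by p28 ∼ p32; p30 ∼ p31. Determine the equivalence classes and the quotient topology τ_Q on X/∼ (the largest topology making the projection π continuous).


X/∼ = {[p28=p32], [p29], [p30=p31]}; |τ_Q| = 4.

Equivalence classes: [p28=p32], [p29], [p30=p31].
Quotient map π: X → X/∼ sends p28 ↦ [p28=p32], p29 ↦ [p29], p30 ↦ [p30=p31], p31 ↦ [p30=p31], p32 ↦ [p28=p32].
For each subset V ⊆ X/∼, compute π^{-1}(V) ⊆ X and check whether π^{-1}(V) ∈ τ. V is open in τ_Q iff π^{-1}(V) ∈ τ.
  V = {}: π^{-1}(V) = ∅ ∈ τ ✓.
  V = {[p28=p32]}: π^{-1}(V) = {p28, p32} ∉ τ ✗.
  V = {[p29]}: π^{-1}(V) = {p29} ∈ τ ✓.
  V = {[p28=p32], [p29]}: π^{-1}(V) = {p28, p29, p32} ∈ τ ✓.
  V = {[p30=p31]}: π^{-1}(V) = {p30, p31} ∉ τ ✗.
  V = {[p28=p32], [p30=p31]}: π^{-1}(V) = {p28, p30, p31, p32} ∉ τ ✗.
  V = {[p29], [p30=p31]}: π^{-1}(V) = {p29, p30, p31} ∉ τ ✗.
  V = {[p28=p32], [p29], [p30=p31]}: π^{-1}(V) = {p28, p29, p30, p31, p32} ∈ τ ✓.
Open sets in the quotient: τ_Q = {{}, {[p29]}, {[p28=p32], [p29]}, {[p28=p32], [p29], [p30=p31]}} (4 elements).


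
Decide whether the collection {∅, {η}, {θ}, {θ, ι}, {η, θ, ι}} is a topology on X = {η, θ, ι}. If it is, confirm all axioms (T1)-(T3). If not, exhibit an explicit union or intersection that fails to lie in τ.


τ is NOT a topology on X.

Axiom (T1): ∅ ∈ τ? Yes; X ∈ τ? Yes.
Axiom (T2/T3): check pairwise unions and intersections of members of τ.
Counterexample for (T2): {η} ∪ {θ} = {η, θ} ∉ τ. Therefore τ is NOT a topology.


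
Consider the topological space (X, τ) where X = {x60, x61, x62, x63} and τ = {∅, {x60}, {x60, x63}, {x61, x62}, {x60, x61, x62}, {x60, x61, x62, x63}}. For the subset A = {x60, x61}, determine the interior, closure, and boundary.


int(A) = {x60}, cl(A) = {x60, x61, x62, x63}, ∂A = {x61, x62, x63}.

Closed sets in (X, τ) are complements of opens:
  closed(X, τ) = {∅, {x63}, {x60, x63}, {x61, x62}, {x61, x62, x63}, {x60, x61, x62, x63}}.
int(A) = ⋃ {U ∈ τ : U ⊆ A}. Opens contained in A: ∅, {x60}.
Taking the union of these: int(A) = {x60}.
cl(A) = ⋂ {C closed : A ⊆ C}. Closed sets containing A: {x60, x61, x62, x63}.
Intersecting these: cl(A) = {x60, x61, x62, x63}.
∂A = cl(A) ∖ int(A) = {x60, x61, x62, x63} ∖ {x60} = {x61, x62, x63}.


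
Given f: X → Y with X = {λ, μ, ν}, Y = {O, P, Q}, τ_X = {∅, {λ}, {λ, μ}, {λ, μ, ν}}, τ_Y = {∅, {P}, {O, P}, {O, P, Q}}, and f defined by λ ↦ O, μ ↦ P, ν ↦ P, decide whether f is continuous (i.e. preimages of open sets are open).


f is NOT continuous.

Compute f^{-1}(U) for each U ∈ τ_Y:
  U = ∅: f^{-1}(U) = ∅ ∈ τ_X ✓.
  U = {P}: f^{-1}(U) = {μ, ν} ∉ τ_X ✗.
  U = {O, P}: f^{-1}(U) = {λ, μ, ν} ∈ τ_X ✓.
  U = {O, P, Q}: f^{-1}(U) = {λ, μ, ν} ∈ τ_X ✓.
Found U = {P} with f^{-1}(U) = {μ, ν} not in τ_X. Therefore f is NOT continuous.


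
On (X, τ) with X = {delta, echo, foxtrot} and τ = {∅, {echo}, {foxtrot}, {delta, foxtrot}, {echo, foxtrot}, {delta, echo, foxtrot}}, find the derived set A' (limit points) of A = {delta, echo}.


A' = ∅

For each x ∈ X, list the open sets U ∈ τ with x ∈ U, then check whether U ∩ (A ∖ {x}) ≠ ∅ for every such U.
  x = delta: open {delta, foxtrot} ∋ x has {delta, foxtrot} ∩ (A ∖ {delta}) = ∅, so x is NOT a limit point.
  x = echo: open {echo} ∋ x has {echo} ∩ (A ∖ {echo}) = ∅, so x is NOT a limit point.
  x = foxtrot: open {foxtrot} ∋ x has {foxtrot} ∩ (A ∖ {foxtrot}) = ∅, so x is NOT a limit point.
Collecting: A' = ∅.


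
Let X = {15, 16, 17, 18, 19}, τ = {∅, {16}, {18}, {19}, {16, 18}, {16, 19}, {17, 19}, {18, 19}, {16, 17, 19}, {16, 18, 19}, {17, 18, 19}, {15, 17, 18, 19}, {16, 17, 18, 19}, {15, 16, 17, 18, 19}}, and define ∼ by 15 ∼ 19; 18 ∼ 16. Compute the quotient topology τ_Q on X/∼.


X/∼ = {[15=19], [16=18], [17]}; |τ_Q| = 3.

Equivalence classes: [15=19], [16=18], [17].
Quotient map π: X → X/∼ sends 15 ↦ [15=19], 16 ↦ [16=18], 17 ↦ [17], 18 ↦ [16=18], 19 ↦ [15=19].
For each subset V ⊆ X/∼, compute π^{-1}(V) ⊆ X and check whether π^{-1}(V) ∈ τ. V is open in τ_Q iff π^{-1}(V) ∈ τ.
  V = {}: π^{-1}(V) = ∅ ∈ τ ✓.
  V = {[15=19]}: π^{-1}(V) = {15, 19} ∉ τ ✗.
  V = {[16=18]}: π^{-1}(V) = {16, 18} ∈ τ ✓.
  V = {[15=19], [16=18]}: π^{-1}(V) = {15, 16, 18, 19} ∉ τ ✗.
  V = {[17]}: π^{-1}(V) = {17} ∉ τ ✗.
  V = {[15=19], [17]}: π^{-1}(V) = {15, 17, 19} ∉ τ ✗.
  V = {[16=18], [17]}: π^{-1}(V) = {16, 17, 18} ∉ τ ✗.
  V = {[15=19], [16=18], [17]}: π^{-1}(V) = {15, 16, 17, 18, 19} ∈ τ ✓.
Open sets in the quotient: τ_Q = {{}, {[16=18]}, {[15=19], [16=18], [17]}} (3 elements).


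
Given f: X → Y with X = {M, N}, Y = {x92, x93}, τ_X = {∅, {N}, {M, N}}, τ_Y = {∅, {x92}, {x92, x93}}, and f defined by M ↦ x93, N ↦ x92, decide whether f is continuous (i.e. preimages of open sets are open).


f IS continuous.

Compute f^{-1}(U) for each U ∈ τ_Y:
  U = ∅: f^{-1}(U) = ∅ ∈ τ_X ✓.
  U = {x92}: f^{-1}(U) = {N} ∈ τ_X ✓.
  U = {x92, x93}: f^{-1}(U) = {M, N} ∈ τ_X ✓.
Every preimage lies in τ_X, so f IS continuous.


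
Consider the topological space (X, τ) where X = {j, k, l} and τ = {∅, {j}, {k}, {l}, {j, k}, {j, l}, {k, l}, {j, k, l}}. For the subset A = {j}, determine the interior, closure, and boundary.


int(A) = {j}, cl(A) = {j}, ∂A = ∅.

Closed sets in (X, τ) are complements of opens:
  closed(X, τ) = {∅, {j}, {k}, {l}, {j, k}, {j, l}, {k, l}, {j, k, l}}.
int(A) = ⋃ {U ∈ τ : U ⊆ A}. Opens contained in A: ∅, {j}.
Taking the union of these: int(A) = {j}.
cl(A) = ⋂ {C closed : A ⊆ C}. Closed sets containing A: {j}, {j, k}, {j, l}, {j, k, l}.
Intersecting these: cl(A) = {j}.
∂A = cl(A) ∖ int(A) = {j} ∖ {j} = ∅.


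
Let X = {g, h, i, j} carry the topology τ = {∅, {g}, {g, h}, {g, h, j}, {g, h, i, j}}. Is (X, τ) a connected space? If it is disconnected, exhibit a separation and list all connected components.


(X, τ) is connected.

Find clopen sets (U ∈ τ with X ∖ U ∈ τ):
  U = ∅, X ∖ U = {g, h, i, j} — both open, so U is clopen.
  U = {g, h, i, j}, X ∖ U = ∅ — both open, so U is clopen.
Only trivial clopens (∅ and X) exist, so (X, τ) is connected.
Compute connected components by grouping points that agree on all clopens:
  component: {g, h, i, j}


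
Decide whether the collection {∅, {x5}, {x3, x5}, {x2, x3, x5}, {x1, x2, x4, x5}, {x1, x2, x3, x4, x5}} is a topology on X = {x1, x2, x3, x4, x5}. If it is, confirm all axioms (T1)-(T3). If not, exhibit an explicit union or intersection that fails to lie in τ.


τ is NOT a topology on X.

Axiom (T1): ∅ ∈ τ? Yes; X ∈ τ? Yes.
Axiom (T2/T3): check pairwise unions and intersections of members of τ.
Counterexample for (T3): {x2, x3, x5} ∩ {x1, x2, x4, x5} = {x2, x5} ∉ τ. Therefore τ is NOT a topology.


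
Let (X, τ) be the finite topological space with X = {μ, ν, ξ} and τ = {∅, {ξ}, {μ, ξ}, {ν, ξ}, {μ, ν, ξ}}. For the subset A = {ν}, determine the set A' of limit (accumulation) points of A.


A' = ∅

For each x ∈ X, list the open sets U ∈ τ with x ∈ U, then check whether U ∩ (A ∖ {x}) ≠ ∅ for every such U.
  x = μ: open {μ, ξ} ∋ x has {μ, ξ} ∩ (A ∖ {μ}) = ∅, so x is NOT a limit point.
  x = ν: open {ν, ξ} ∋ x has {ν, ξ} ∩ (A ∖ {ν}) = ∅, so x is NOT a limit point.
  x = ξ: open {ξ} ∋ x has {ξ} ∩ (A ∖ {ξ}) = ∅, so x is NOT a limit point.
Collecting: A' = ∅.


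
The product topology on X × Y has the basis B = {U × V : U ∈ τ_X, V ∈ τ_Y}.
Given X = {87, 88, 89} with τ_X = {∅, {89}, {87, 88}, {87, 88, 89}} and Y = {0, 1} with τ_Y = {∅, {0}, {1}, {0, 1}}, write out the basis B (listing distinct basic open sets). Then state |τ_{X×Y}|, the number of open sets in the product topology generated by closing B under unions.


Basis B = {∅ × ∅, {89} × {0}, {89} × {1}, {87, 88} × {0}, {87, 88} × {1}, {89} × {0, 1}, {87, 88, 89} × {0}, {87, 88, 89} × {1}, {87, 88} × {0, 1}, {87, 88, 89} × {0, 1}}; |τ_{X×Y}| = 16.

Enumerate products U × V with U ∈ τ_X, V ∈ τ_Y (deduplicated):
  ∅ × ∅ = {} (∅)
  {89} × {0} = {(89,0)}
  {89} × {1} = {(89,1)}
  {87, 88} × {0} = {(87,0), (88,0)}
  {87, 88} × {1} = {(87,1), (88,1)}
  {89} × {0, 1} = {(89,0), (89,1)}
  {87, 88, 89} × {0} = {(87,0), (88,0), (89,0)}
  {87, 88, 89} × {1} = {(87,1), (88,1), (89,1)}
  {87, 88} × {0, 1} = {(87,0), (87,1), (88,0), (88,1)}
  {87, 88, 89} × {0, 1} = {(87,0), (87,1), (88,0), (88,1), (89,0), (89,1)}
These 10 distinct sets form the basis B.
Close under arbitrary unions to get τ_{X×Y}; counting gives |τ_{X×Y}| = 16.


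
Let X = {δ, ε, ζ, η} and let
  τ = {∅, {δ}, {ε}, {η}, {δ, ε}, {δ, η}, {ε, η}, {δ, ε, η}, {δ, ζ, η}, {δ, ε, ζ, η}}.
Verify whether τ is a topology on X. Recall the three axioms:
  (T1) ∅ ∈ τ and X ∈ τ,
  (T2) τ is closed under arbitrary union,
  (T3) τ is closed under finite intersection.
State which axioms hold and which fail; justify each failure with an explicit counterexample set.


τ IS a topology on X.

Axiom (T1): ∅ ∈ τ? Yes; X ∈ τ? Yes.
Axiom (T2/T3): check pairwise unions and intersections of members of τ.
All pairwise intersections and unions checked — each lies in τ. Therefore τ satisfies (T1), (T2), (T3): it IS a topology on X.


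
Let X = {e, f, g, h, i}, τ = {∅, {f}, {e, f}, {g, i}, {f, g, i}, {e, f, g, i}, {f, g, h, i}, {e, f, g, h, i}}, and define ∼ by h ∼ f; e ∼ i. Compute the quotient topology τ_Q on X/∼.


X/∼ = {[e=i], [f=h], [g]}; |τ_Q| = 2.

Equivalence classes: [e=i], [f=h], [g].
Quotient map π: X → X/∼ sends e ↦ [e=i], f ↦ [f=h], g ↦ [g], h ↦ [f=h], i ↦ [e=i].
For each subset V ⊆ X/∼, compute π^{-1}(V) ⊆ X and check whether π^{-1}(V) ∈ τ. V is open in τ_Q iff π^{-1}(V) ∈ τ.
  V = {}: π^{-1}(V) = ∅ ∈ τ ✓.
  V = {[e=i]}: π^{-1}(V) = {e, i} ∉ τ ✗.
  V = {[f=h]}: π^{-1}(V) = {f, h} ∉ τ ✗.
  V = {[e=i], [f=h]}: π^{-1}(V) = {e, f, h, i} ∉ τ ✗.
  V = {[g]}: π^{-1}(V) = {g} ∉ τ ✗.
  V = {[e=i], [g]}: π^{-1}(V) = {e, g, i} ∉ τ ✗.
  V = {[f=h], [g]}: π^{-1}(V) = {f, g, h} ∉ τ ✗.
  V = {[e=i], [f=h], [g]}: π^{-1}(V) = {e, f, g, h, i} ∈ τ ✓.
Open sets in the quotient: τ_Q = {{}, {[e=i], [f=h], [g]}} (2 elements).


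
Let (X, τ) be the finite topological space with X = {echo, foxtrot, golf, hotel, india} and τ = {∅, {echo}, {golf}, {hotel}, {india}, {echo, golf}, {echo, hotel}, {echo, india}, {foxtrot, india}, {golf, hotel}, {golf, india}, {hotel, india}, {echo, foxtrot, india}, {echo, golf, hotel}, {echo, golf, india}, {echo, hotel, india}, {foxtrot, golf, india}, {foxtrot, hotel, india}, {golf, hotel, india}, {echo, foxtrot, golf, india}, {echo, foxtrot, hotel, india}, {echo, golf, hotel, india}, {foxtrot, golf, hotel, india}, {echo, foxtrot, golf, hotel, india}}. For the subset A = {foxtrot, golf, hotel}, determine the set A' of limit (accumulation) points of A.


A' = ∅

For each x ∈ X, list the open sets U ∈ τ with x ∈ U, then check whether U ∩ (A ∖ {x}) ≠ ∅ for every such U.
  x = echo: open {echo} ∋ x has {echo} ∩ (A ∖ {echo}) = ∅, so x is NOT a limit point.
  x = foxtrot: open {foxtrot, india} ∋ x has {foxtrot, india} ∩ (A ∖ {foxtrot}) = ∅, so x is NOT a limit point.
  x = golf: open {golf} ∋ x has {golf} ∩ (A ∖ {golf}) = ∅, so x is NOT a limit point.
  x = hotel: open {hotel} ∋ x has {hotel} ∩ (A ∖ {hotel}) = ∅, so x is NOT a limit point.
  x = india: open {india} ∋ x has {india} ∩ (A ∖ {india}) = ∅, so x is NOT a limit point.
Collecting: A' = ∅.


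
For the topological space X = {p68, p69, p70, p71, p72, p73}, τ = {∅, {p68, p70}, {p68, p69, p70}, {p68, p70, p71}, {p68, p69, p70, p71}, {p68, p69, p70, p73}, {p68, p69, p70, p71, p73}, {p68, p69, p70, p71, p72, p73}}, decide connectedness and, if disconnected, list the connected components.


(X, τ) is connected.

Find clopen sets (U ∈ τ with X ∖ U ∈ τ):
  U = ∅, X ∖ U = {p68, p69, p70, p71, p72, p73} — both open, so U is clopen.
  U = {p68, p69, p70, p71, p72, p73}, X ∖ U = ∅ — both open, so U is clopen.
Only trivial clopens (∅ and X) exist, so (X, τ) is connected.
Compute connected components by grouping points that agree on all clopens:
  component: {p68, p69, p70, p71, p72, p73}


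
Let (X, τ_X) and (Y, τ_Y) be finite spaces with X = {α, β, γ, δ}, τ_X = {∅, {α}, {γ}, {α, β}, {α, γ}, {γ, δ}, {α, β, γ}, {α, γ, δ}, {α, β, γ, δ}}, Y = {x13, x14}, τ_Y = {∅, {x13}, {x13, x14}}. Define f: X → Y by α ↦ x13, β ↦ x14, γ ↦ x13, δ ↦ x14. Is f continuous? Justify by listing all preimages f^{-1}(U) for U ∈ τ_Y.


f IS continuous.

Compute f^{-1}(U) for each U ∈ τ_Y:
  U = ∅: f^{-1}(U) = ∅ ∈ τ_X ✓.
  U = {x13}: f^{-1}(U) = {α, γ} ∈ τ_X ✓.
  U = {x13, x14}: f^{-1}(U) = {α, β, γ, δ} ∈ τ_X ✓.
Every preimage lies in τ_X, so f IS continuous.


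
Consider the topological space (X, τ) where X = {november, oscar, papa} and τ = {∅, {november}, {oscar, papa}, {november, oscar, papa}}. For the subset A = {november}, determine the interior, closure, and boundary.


int(A) = {november}, cl(A) = {november}, ∂A = ∅.

Closed sets in (X, τ) are complements of opens:
  closed(X, τ) = {∅, {november}, {oscar, papa}, {november, oscar, papa}}.
int(A) = ⋃ {U ∈ τ : U ⊆ A}. Opens contained in A: ∅, {november}.
Taking the union of these: int(A) = {november}.
cl(A) = ⋂ {C closed : A ⊆ C}. Closed sets containing A: {november}, {november, oscar, papa}.
Intersecting these: cl(A) = {november}.
∂A = cl(A) ∖ int(A) = {november} ∖ {november} = ∅.


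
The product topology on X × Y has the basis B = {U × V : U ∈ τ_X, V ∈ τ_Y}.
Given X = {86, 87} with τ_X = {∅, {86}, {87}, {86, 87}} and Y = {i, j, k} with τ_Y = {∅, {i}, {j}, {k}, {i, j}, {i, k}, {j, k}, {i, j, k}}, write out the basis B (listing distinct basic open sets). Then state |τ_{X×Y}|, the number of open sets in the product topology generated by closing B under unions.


Basis B = {∅ × ∅, {86} × {i}, {86} × {j}, {86} × {k}, {87} × {i}, {87} × {j}, {87} × {k}, {86} × {i, j}, {86} × {i, k}, {86, 87} × {i}, {86} × {j, k}, {86, 87} × {j}, {86, 87} × {k}, {87} × {i, j}, {87} × {i, k}, {87} × {j, k}, {86} × {i, j, k}, {87} × {i, j, k}, {86, 87} × {i, j}, {86, 87} × {i, k}, {86, 87} × {j, k}, {86, 87} × {i, j, k}}; |τ_{X×Y}| = 64.

Enumerate products U × V with U ∈ τ_X, V ∈ τ_Y (deduplicated):
  ∅ × ∅ = {} (∅)
  {86} × {i} = {(86,i)}
  {86} × {j} = {(86,j)}
  {86} × {k} = {(86,k)}
  {87} × {i} = {(87,i)}
  {87} × {j} = {(87,j)}
  {87} × {k} = {(87,k)}
  {86} × {i, j} = {(86,i), (86,j)}
  {86} × {i, k} = {(86,i), (86,k)}
  {86, 87} × {i} = {(86,i), (87,i)}
  {86} × {j, k} = {(86,j), (86,k)}
  {86, 87} × {j} = {(86,j), (87,j)}
  {86, 87} × {k} = {(86,k), (87,k)}
  {87} × {i, j} = {(87,i), (87,j)}
  {87} × {i, k} = {(87,i), (87,k)}
  {87} × {j, k} = {(87,j), (87,k)}
  {86} × {i, j, k} = {(86,i), (86,j), (86,k)}
  {87} × {i, j, k} = {(87,i), (87,j), (87,k)}
  {86, 87} × {i, j} = {(86,i), (86,j), (87,i), (87,j)}
  {86, 87} × {i, k} = {(86,i), (86,k), (87,i), (87,k)}
  {86, 87} × {j, k} = {(86,j), (86,k), (87,j), (87,k)}
  {86, 87} × {i, j, k} = {(86,i), (86,j), (86,k), (87,i), (87,j), (87,k)}
These 22 distinct sets form the basis B.
Close under arbitrary unions to get τ_{X×Y}; counting gives |τ_{X×Y}| = 64.


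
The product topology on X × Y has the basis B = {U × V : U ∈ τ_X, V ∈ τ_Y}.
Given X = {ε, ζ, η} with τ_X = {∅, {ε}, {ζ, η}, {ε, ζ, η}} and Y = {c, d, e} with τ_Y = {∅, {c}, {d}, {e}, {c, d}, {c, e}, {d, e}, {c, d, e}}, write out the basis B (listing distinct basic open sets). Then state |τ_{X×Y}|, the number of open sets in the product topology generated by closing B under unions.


Basis B = {∅ × ∅, {ε} × {c}, {ε} × {d}, {ε} × {e}, {ε} × {c, d}, {ε} × {c, e}, {ε} × {d, e}, {ζ, η} × {c}, {ζ, η} × {d}, {ζ, η} × {e}, {ε} × {c, d, e}, {ε, ζ, η} × {c}, {ε, ζ, η} × {d}, {ε, ζ, η} × {e}, {ζ, η} × {c, d}, {ζ, η} × {c, e}, {ζ, η} × {d, e}, {ε, ζ, η} × {c, d}, {ε, ζ, η} × {c, e}, {ε, ζ, η} × {d, e}, {ζ, η} × {c, d, e}, {ε, ζ, η} × {c, d, e}}; |τ_{X×Y}| = 64.

Enumerate products U × V with U ∈ τ_X, V ∈ τ_Y (deduplicated):
  ∅ × ∅ = {} (∅)
  {ε} × {c} = {(ε,c)}
  {ε} × {d} = {(ε,d)}
  {ε} × {e} = {(ε,e)}
  {ε} × {c, d} = {(ε,c), (ε,d)}
  {ε} × {c, e} = {(ε,c), (ε,e)}
  {ε} × {d, e} = {(ε,d), (ε,e)}
  {ζ, η} × {c} = {(ζ,c), (η,c)}
  {ζ, η} × {d} = {(ζ,d), (η,d)}
  {ζ, η} × {e} = {(ζ,e), (η,e)}
  {ε} × {c, d, e} = {(ε,c), (ε,d), (ε,e)}
  {ε, ζ, η} × {c} = {(ε,c), (ζ,c), (η,c)}
  {ε, ζ, η} × {d} = {(ε,d), (ζ,d), (η,d)}
  {ε, ζ, η} × {e} = {(ε,e), (ζ,e), (η,e)}
  {ζ, η} × {c, d} = {(ζ,c), (ζ,d), (η,c), (η,d)}
  {ζ, η} × {c, e} = {(ζ,c), (ζ,e), (η,c), (η,e)}
  {ζ, η} × {d, e} = {(ζ,d), (ζ,e), (η,d), (η,e)}
  {ε, ζ, η} × {c, d} = {(ε,c), (ε,d), (ζ,c), (ζ,d), (η,c), (η,d)}
  {ε, ζ, η} × {c, e} = {(ε,c), (ε,e), (ζ,c), (ζ,e), (η,c), (η,e)}
  {ε, ζ, η} × {d, e} = {(ε,d), (ε,e), (ζ,d), (ζ,e), (η,d), (η,e)}
  {ζ, η} × {c, d, e} = {(ζ,c), (ζ,d), (ζ,e), (η,c), (η,d), (η,e)}
  {ε, ζ, η} × {c, d, e} = {(ε,c), (ε,d), (ε,e), (ζ,c), (ζ,d), (ζ,e), (η,c), (η,d), (η,e)}
These 22 distinct sets form the basis B.
Close under arbitrary unions to get τ_{X×Y}; counting gives |τ_{X×Y}| = 64.


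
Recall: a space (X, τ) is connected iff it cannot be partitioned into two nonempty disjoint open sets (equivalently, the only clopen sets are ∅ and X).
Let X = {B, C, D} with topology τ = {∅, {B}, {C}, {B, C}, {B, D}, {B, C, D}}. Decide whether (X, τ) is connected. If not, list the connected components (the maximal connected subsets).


(X, τ) is disconnected; components = [{C}, {B, D}].

Find clopen sets (U ∈ τ with X ∖ U ∈ τ):
  U = ∅, X ∖ U = {B, C, D} — both open, so U is clopen.
  U = {C}, X ∖ U = {B, D} — both open, so U is clopen.
  U = {B, D}, X ∖ U = {C} — both open, so U is clopen.
  U = {B, C, D}, X ∖ U = ∅ — both open, so U is clopen.
Nontrivial clopen(s) exist: e.g. {C}. So (X, τ) is disconnected.
Compute connected components by grouping points that agree on all clopens:
  component: {C}
  component: {B, D}


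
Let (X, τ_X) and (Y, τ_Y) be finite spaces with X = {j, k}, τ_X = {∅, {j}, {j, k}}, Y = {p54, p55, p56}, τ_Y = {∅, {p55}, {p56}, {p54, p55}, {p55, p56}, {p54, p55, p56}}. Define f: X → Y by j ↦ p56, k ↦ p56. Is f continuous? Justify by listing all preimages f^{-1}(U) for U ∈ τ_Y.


f IS continuous.

Compute f^{-1}(U) for each U ∈ τ_Y:
  U = ∅: f^{-1}(U) = ∅ ∈ τ_X ✓.
  U = {p55}: f^{-1}(U) = ∅ ∈ τ_X ✓.
  U = {p56}: f^{-1}(U) = {j, k} ∈ τ_X ✓.
  U = {p54, p55}: f^{-1}(U) = ∅ ∈ τ_X ✓.
  U = {p55, p56}: f^{-1}(U) = {j, k} ∈ τ_X ✓.
  U = {p54, p55, p56}: f^{-1}(U) = {j, k} ∈ τ_X ✓.
Every preimage lies in τ_X, so f IS continuous.


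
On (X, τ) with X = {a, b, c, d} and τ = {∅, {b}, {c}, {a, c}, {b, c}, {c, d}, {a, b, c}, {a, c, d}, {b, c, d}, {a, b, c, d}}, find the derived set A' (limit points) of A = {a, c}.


A' = {a, d}

For each x ∈ X, list the open sets U ∈ τ with x ∈ U, then check whether U ∩ (A ∖ {x}) ≠ ∅ for every such U.
  x = a: opens ∋ x are {a, c}, {a, b, c}, {a, c, d}, {a, b, c, d}; each meets A ∖ {a}, so x IS a limit point.
  x = b: open {b} ∋ x has {b} ∩ (A ∖ {b}) = ∅, so x is NOT a limit point.
  x = c: open {c} ∋ x has {c} ∩ (A ∖ {c}) = ∅, so x is NOT a limit point.
  x = d: opens ∋ x are {c, d}, {a, c, d}, {b, c, d}, {a, b, c, d}; each meets A ∖ {d}, so x IS a limit point.
Collecting: A' = {a, d}.


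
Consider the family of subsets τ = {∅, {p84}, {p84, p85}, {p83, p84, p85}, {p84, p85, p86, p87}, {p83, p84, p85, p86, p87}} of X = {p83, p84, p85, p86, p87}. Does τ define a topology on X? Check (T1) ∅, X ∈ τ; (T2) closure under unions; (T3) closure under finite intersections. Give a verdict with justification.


τ IS a topology on X.

Axiom (T1): ∅ ∈ τ? Yes; X ∈ τ? Yes.
Axiom (T2/T3): check pairwise unions and intersections of members of τ.
All pairwise intersections and unions checked — each lies in τ. Therefore τ satisfies (T1), (T2), (T3): it IS a topology on X.


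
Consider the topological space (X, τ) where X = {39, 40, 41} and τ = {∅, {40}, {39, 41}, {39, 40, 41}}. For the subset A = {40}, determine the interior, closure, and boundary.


int(A) = {40}, cl(A) = {40}, ∂A = ∅.

Closed sets in (X, τ) are complements of opens:
  closed(X, τ) = {∅, {40}, {39, 41}, {39, 40, 41}}.
int(A) = ⋃ {U ∈ τ : U ⊆ A}. Opens contained in A: ∅, {40}.
Taking the union of these: int(A) = {40}.
cl(A) = ⋂ {C closed : A ⊆ C}. Closed sets containing A: {40}, {39, 40, 41}.
Intersecting these: cl(A) = {40}.
∂A = cl(A) ∖ int(A) = {40} ∖ {40} = ∅.


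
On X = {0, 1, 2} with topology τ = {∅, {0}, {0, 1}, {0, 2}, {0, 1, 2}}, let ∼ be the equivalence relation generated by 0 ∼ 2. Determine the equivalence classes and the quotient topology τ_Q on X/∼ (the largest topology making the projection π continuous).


X/∼ = {[0=2], [1]}; |τ_Q| = 3.

Equivalence classes: [0=2], [1].
Quotient map π: X → X/∼ sends 0 ↦ [0=2], 1 ↦ [1], 2 ↦ [0=2].
For each subset V ⊆ X/∼, compute π^{-1}(V) ⊆ X and check whether π^{-1}(V) ∈ τ. V is open in τ_Q iff π^{-1}(V) ∈ τ.
  V = {}: π^{-1}(V) = ∅ ∈ τ ✓.
  V = {[0=2]}: π^{-1}(V) = {0, 2} ∈ τ ✓.
  V = {[1]}: π^{-1}(V) = {1} ∉ τ ✗.
  V = {[0=2], [1]}: π^{-1}(V) = {0, 1, 2} ∈ τ ✓.
Open sets in the quotient: τ_Q = {{}, {[0=2]}, {[0=2], [1]}} (3 elements).
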